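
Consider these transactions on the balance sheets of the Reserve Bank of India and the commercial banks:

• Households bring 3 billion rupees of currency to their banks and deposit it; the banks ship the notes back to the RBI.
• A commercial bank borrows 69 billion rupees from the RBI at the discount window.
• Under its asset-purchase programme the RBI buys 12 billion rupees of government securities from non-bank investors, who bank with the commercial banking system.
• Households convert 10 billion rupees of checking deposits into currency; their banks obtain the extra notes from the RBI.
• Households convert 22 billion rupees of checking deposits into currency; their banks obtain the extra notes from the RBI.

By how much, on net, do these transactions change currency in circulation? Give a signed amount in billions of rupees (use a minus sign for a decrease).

RBI balance sheet:
  Assets:      Securities +12B, Loans to banks +69B
  Liabilities: Bank reserves +52B, Currency in circulation +29B
So the change in currency in circulation is +29 billion.

+29 billion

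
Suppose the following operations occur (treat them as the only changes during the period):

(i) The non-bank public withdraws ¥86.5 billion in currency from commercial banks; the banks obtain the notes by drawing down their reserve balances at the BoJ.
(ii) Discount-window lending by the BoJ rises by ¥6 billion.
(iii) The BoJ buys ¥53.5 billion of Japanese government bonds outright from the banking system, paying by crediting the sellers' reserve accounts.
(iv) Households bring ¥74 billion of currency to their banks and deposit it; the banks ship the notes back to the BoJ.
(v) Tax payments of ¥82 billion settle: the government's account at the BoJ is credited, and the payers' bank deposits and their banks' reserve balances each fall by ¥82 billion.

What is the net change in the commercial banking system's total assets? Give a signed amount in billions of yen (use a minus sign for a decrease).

-¥88.5 billion

Currency withdrawal ¥86.5 billion: bank balance sheets shrink → −¥86.5B.
Discount-window loan ¥6 billion: bank balance sheets expand → +¥6B.
OMO purchase (from banks) ¥53.5 billion: just an asset swap on bank balance sheets → 0.
Currency deposit ¥74 billion: bank balance sheets expand → +¥74B.
Government account inflow ¥82 billion: bank balance sheets shrink → −¥82B.
Net: −86.5 + 6 + 0 + 74 − 82 = -¥88.5 billion.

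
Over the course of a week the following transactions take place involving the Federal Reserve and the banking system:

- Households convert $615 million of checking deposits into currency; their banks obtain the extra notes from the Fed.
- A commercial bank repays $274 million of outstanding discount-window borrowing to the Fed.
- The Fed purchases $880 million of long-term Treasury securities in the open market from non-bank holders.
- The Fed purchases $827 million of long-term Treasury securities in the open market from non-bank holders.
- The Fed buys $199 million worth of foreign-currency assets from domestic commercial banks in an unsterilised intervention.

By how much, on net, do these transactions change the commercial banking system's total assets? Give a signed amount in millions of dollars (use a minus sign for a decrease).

Fed balance sheet:
  Assets:      Securities +$1707M, Loans to banks −$274M, Foreign assets +$199M
  Liabilities: Bank reserves +$1017M, Currency in circulation +$615M
Commercial banking system:
  Assets:      Reserves at CB +$1017M, Foreign assets −$199M
  Liabilities: Checkable deposits +$1092M, Borrowings from CB −$274M
Change in total bank assets = +$818 million.

+$818 million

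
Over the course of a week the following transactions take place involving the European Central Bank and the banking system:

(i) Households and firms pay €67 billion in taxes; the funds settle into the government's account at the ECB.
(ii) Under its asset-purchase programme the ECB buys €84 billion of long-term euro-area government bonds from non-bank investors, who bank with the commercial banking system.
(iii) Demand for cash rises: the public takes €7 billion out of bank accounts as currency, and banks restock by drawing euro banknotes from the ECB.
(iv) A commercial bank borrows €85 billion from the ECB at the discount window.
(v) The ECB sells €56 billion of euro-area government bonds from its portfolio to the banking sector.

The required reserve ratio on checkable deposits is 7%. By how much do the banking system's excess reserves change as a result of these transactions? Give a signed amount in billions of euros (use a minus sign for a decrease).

+€38.3 billion

Government account inflow €67 billion: reserves −€67B, deposits −€67B.
Asset purchase (from non-banks) €84 billion: reserves +€84B, deposits +€84B.
Currency withdrawal €7 billion: reserves −€7B, deposits −€7B.
Discount-window loan €85 billion: reserves +€85B, deposits 0.
OMO sale (to banks) €56 billion: reserves −€56B, deposits 0.
Totals: Δreserves = +€39B, Δdeposits = +€10B.
Δrequired reserves = 7% × +€10B = +€0.7B.
Δexcess reserves = Δreserves − Δrequired = +€39B − (+€0.7B) = +€38.3 billion.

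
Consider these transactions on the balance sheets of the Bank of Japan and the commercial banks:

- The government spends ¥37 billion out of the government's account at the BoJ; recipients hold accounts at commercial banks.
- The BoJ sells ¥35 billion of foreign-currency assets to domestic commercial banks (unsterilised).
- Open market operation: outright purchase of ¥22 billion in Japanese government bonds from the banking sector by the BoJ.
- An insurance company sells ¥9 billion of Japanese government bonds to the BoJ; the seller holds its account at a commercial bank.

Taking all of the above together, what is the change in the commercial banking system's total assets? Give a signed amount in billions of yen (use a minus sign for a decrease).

BoJ balance sheet:
  Assets:      Securities +¥31B, Foreign assets −¥35B
  Liabilities: Bank reserves +¥33B, Government deposits −¥37B
Commercial banking system:
  Assets:      Reserves at CB +¥33B, Securities −¥22B, Foreign assets +¥35B
  Liabilities: Checkable deposits +¥46B
Change in total bank assets = +¥46 billion.

+¥46 billion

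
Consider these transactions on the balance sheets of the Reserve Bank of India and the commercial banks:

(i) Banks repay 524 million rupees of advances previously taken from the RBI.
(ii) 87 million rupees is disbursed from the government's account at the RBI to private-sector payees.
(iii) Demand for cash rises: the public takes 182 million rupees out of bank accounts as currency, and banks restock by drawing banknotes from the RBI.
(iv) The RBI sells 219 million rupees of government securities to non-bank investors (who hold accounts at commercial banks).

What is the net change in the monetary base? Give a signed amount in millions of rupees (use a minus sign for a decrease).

-656 million

RBI balance sheet:
  Assets:      Securities −219M, Loans to banks −524M
  Liabilities: Bank reserves −838M, Currency in circulation +182M, Government deposits −87M
Monetary base = currency + reserves: +182M + (−838M) = -656 million.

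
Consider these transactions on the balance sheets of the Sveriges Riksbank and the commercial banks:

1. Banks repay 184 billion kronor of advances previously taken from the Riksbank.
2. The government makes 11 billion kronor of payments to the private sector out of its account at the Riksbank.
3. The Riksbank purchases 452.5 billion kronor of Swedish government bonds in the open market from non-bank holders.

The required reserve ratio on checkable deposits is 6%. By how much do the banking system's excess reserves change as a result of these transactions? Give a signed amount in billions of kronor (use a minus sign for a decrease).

+251.69 billion

Discount-window repayment 184 billion kronor: reserves −184B, deposits 0.
Government spending 11 billion kronor: reserves +11B, deposits +11B.
Asset purchase (from non-banks) 452.5 billion kronor: reserves +452.5B, deposits +452.5B.
Totals: Δreserves = +279.5B, Δdeposits = +463.5B.
Δrequired reserves = 6% × +463.5B = +27.81B.
Δexcess reserves = Δreserves − Δrequired = +279.5B − (+27.81B) = +251.69 billion.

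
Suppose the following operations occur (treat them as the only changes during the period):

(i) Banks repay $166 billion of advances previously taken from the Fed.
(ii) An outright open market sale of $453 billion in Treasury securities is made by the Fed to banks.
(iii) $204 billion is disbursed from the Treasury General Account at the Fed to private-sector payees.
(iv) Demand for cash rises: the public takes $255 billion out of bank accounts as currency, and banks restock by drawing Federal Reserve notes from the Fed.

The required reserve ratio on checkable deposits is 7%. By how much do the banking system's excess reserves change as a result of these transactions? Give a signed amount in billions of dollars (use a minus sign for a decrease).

Discount-window repayment $166 billion: reserves −$166B, deposits 0.
OMO sale (to banks) $453 billion: reserves −$453B, deposits 0.
Government spending $204 billion: reserves +$204B, deposits +$204B.
Currency withdrawal $255 billion: reserves −$255B, deposits −$255B.
Totals: Δreserves = −$670B, Δdeposits = −$51B.
Δrequired reserves = 7% × −$51B = −$3.57B.
Δexcess reserves = Δreserves − Δrequired = −$670B − (−$3.57B) = -$666.43 billion.

-$666.43 billion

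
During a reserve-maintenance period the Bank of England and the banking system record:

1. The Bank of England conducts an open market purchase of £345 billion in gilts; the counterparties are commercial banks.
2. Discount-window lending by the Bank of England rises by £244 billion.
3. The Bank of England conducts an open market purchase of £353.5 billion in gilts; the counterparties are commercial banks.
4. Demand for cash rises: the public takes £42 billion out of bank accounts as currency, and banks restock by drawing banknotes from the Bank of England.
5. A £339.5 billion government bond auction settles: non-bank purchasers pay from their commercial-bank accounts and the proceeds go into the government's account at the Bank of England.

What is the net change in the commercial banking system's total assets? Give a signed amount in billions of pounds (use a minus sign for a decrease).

-£137.5 billion

OMO purchase (from banks) £345 billion: just an asset swap on bank balance sheets → 0.
Discount-window loan £244 billion: bank balance sheets expand → +£244B.
OMO purchase (from banks) £353.5 billion: just an asset swap on bank balance sheets → 0.
Currency withdrawal £42 billion: bank balance sheets shrink → −£42B.
Government account inflow £339.5 billion: bank balance sheets shrink → −£339.5B.
Net: 0 + 244 + 0 − 42 − 339.5 = -£137.5 billion.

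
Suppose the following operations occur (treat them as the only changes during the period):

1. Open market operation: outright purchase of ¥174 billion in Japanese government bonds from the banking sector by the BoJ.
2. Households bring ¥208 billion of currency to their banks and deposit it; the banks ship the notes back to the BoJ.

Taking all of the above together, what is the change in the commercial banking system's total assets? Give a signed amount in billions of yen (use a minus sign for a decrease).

OMO purchase (from banks) ¥174 billion: just an asset swap on bank balance sheets → 0.
Currency deposit ¥208 billion: bank balance sheets expand → +¥208B.
Net: 0 + 208 = +¥208 billion.

+¥208 billion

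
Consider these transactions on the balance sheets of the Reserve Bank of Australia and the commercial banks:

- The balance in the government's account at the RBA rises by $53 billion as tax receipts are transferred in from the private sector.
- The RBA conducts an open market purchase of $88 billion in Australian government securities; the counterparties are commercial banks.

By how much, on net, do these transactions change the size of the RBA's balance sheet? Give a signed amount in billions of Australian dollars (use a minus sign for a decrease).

+$88 billion

Government account inflow $53 billion: only the composition of liabilities changes → 0.
OMO purchase (from banks) $88 billion: an RBA asset is acquired → +$88B.
Net: 0 + 88 = +$88 billion.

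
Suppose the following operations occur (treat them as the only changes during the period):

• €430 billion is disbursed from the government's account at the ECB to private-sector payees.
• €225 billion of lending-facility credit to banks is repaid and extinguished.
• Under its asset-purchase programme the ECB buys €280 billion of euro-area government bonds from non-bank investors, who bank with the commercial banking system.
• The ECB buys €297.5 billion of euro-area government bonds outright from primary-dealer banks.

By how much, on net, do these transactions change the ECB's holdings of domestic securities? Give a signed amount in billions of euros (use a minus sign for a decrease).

+€577.5 billion

ECB balance sheet:
  Assets:      Securities +€577.5B, Loans to banks −€225B
  Liabilities: Bank reserves +€782.5B, Government deposits −€430B
So the change in the ECB's holdings of domestic securities is +€577.5 billion.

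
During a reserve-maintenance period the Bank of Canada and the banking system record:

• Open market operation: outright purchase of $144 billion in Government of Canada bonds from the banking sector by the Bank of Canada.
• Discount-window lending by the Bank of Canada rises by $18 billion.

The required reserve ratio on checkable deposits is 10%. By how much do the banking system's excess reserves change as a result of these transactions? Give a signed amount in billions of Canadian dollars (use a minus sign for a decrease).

+$162 billion

OMO purchase (from banks) $144 billion: reserves +$144B, deposits 0.
Discount-window loan $18 billion: reserves +$18B, deposits 0.
Totals: Δreserves = +$162B, Δdeposits = 0.
Δrequired reserves = 10% × 0 = 0.
Δexcess reserves = Δreserves − Δrequired = +$162B − (0) = +$162 billion.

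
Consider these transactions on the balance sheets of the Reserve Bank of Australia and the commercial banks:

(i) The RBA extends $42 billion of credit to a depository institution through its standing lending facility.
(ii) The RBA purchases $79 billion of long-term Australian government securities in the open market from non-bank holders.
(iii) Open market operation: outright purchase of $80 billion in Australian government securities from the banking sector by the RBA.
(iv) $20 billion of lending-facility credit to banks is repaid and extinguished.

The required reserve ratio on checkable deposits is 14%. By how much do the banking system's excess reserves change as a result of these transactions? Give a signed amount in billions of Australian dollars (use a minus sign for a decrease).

+$169.94 billion

Discount-window loan $42 billion: reserves +$42B, deposits 0.
Asset purchase (from non-banks) $79 billion: reserves +$79B, deposits +$79B.
OMO purchase (from banks) $80 billion: reserves +$80B, deposits 0.
Discount-window repayment $20 billion: reserves −$20B, deposits 0.
Totals: Δreserves = +$181B, Δdeposits = +$79B.
Δrequired reserves = 14% × +$79B = +$11.06B.
Δexcess reserves = Δreserves − Δrequired = +$181B − (+$11.06B) = +$169.94 billion.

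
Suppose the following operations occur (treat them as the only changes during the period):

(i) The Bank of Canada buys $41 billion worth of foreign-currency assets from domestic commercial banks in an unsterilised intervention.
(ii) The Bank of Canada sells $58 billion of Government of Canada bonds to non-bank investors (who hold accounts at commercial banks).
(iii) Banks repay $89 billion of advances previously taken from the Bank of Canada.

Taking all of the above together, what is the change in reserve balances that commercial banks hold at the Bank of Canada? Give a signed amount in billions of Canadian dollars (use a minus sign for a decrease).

-$106 billion

Bank of Canada balance sheet:
  Assets:      Securities −$58B, Loans to banks −$89B, Foreign assets +$41B
  Liabilities: Bank reserves −$106B
So the change in reserve balances that commercial banks hold at the Bank of Canada is -$106 billion.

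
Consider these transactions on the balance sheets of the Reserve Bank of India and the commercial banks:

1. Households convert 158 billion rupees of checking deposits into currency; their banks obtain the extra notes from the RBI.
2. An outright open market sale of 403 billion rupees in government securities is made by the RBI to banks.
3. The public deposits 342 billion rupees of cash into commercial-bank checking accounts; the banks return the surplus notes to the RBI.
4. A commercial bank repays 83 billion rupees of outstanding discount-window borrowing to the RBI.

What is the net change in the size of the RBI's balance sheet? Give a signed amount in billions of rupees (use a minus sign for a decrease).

-486 billion

Currency withdrawal 158 billion rupees: only the composition of liabilities changes → 0.
OMO sale (to banks) 403 billion rupees: an RBI asset is shed → −403B.
Currency deposit 342 billion rupees: only the composition of liabilities changes → 0.
Discount-window repayment 83 billion rupees: an RBI asset is shed → −83B.
Net: 0 − 403 + 0 − 83 = -486 billion.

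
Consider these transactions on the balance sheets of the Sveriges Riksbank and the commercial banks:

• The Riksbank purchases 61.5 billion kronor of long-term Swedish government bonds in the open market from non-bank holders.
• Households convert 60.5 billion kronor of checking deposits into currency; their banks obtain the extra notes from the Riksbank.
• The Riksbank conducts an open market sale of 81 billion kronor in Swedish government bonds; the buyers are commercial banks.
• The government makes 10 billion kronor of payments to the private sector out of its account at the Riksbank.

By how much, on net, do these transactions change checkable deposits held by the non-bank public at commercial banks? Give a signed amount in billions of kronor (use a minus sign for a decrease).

+11 billion

Asset purchase (from non-banks) 61.5 billion kronor: non-bank counterparties' bank balances rise → +61.5B.
Currency withdrawal 60.5 billion kronor: non-bank counterparties' bank balances fall → −60.5B.
OMO sale (to banks) 81 billion kronor: the counterparty is a bank, so public deposits are unchanged → 0.
Government spending 10 billion kronor: non-bank counterparties' bank balances rise → +10B.
Net: 61.5 − 60.5 + 0 + 10 = +11 billion.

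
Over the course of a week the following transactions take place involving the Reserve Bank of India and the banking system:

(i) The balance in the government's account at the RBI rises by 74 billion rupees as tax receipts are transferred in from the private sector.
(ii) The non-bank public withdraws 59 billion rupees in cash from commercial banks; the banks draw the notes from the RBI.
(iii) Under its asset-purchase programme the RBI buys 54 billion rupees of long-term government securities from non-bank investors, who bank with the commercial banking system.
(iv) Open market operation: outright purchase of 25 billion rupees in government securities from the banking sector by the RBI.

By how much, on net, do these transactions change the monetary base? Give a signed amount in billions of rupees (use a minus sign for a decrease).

Government account inflow 74 billion rupees: reserves shift to a non-base liability → −74B.
Currency withdrawal 59 billion rupees: just a shift between currency and reserves — both are base money → 0.
Asset purchase (from non-banks) 54 billion rupees: RBI balance sheet expands → +54B.
OMO purchase (from banks) 25 billion rupees: RBI balance sheet expands → +25B.
Net: −74 + 0 + 54 + 25 = +5 billion.

+5 billion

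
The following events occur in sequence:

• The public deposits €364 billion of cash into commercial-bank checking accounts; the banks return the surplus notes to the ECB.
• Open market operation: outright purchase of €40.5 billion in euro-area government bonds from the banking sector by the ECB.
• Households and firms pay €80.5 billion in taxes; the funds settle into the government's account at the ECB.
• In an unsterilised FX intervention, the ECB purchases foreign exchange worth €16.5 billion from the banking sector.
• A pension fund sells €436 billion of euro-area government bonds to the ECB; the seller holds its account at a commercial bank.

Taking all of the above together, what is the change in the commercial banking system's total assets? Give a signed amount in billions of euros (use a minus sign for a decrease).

+€719.5 billion

Currency deposit €364 billion: bank balance sheets expand → +€364B.
OMO purchase (from banks) €40.5 billion: just an asset swap on bank balance sheets → 0.
Government account inflow €80.5 billion: bank balance sheets shrink → −€80.5B.
FX purchase €16.5 billion: just an asset swap on bank balance sheets → 0.
Asset purchase (from non-banks) €436 billion: bank balance sheets expand → +€436B.
Net: 364 + 0 − 80.5 + 0 + 436 = +€719.5 billion.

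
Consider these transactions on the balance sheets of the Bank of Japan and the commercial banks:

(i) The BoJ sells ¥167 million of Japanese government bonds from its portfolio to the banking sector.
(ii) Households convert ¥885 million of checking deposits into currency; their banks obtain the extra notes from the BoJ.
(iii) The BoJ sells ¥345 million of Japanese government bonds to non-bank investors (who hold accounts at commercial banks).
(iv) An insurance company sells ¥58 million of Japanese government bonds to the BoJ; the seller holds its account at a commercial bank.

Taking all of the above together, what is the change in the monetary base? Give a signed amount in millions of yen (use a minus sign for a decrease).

-¥454 million

BoJ balance sheet:
  Assets:      Securities −¥454M
  Liabilities: Bank reserves −¥1339M, Currency in circulation +¥885M
Commercial banking system:
  Assets:      Reserves at CB −¥1339M, Securities +¥167M
  Liabilities: Checkable deposits −¥1172M
Monetary base = currency + reserves: +¥885M + (−¥1339M) = -¥454 million.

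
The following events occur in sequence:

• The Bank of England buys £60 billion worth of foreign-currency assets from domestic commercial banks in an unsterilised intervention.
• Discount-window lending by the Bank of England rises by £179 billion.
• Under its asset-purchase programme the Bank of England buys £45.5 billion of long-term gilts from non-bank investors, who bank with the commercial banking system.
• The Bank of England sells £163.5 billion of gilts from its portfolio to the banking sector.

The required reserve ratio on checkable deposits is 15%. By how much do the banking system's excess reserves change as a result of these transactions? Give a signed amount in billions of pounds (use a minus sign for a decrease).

FX purchase £60 billion: reserves +£60B, deposits 0.
Discount-window loan £179 billion: reserves +£179B, deposits 0.
Asset purchase (from non-banks) £45.5 billion: reserves +£45.5B, deposits +£45.5B.
OMO sale (to banks) £163.5 billion: reserves −£163.5B, deposits 0.
Totals: Δreserves = +£121B, Δdeposits = +£45.5B.
Δrequired reserves = 15% × +£45.5B = +£6.825B.
Δexcess reserves = Δreserves − Δrequired = +£121B − (+£6.825B) = +£114.175 billion.

+£114.175 billion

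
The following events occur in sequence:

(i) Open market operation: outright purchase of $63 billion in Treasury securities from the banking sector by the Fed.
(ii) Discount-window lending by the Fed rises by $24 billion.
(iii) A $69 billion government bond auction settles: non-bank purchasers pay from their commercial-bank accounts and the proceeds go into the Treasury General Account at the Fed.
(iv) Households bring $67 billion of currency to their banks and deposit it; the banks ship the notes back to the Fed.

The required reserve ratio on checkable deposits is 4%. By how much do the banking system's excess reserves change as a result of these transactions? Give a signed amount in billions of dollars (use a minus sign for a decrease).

+$85.08 billion

OMO purchase (from banks) $63 billion: reserves +$63B, deposits 0.
Discount-window loan $24 billion: reserves +$24B, deposits 0.
Government account inflow $69 billion: reserves −$69B, deposits −$69B.
Currency deposit $67 billion: reserves +$67B, deposits +$67B.
Totals: Δreserves = +$85B, Δdeposits = −$2B.
Δrequired reserves = 4% × −$2B = −$0.08B.
Δexcess reserves = Δreserves − Δrequired = +$85B − (−$0.08B) = +$85.08 billion.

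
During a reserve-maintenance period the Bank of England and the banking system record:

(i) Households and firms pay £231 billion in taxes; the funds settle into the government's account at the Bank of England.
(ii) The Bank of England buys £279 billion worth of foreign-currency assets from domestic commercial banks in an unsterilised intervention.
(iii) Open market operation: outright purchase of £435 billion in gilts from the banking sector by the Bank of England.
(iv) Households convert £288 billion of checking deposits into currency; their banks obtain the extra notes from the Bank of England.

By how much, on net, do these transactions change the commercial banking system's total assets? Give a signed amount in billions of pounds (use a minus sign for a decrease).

-£519 billion

Government account inflow £231 billion: bank balance sheets shrink → −£231B.
FX purchase £279 billion: just an asset swap on bank balance sheets → 0.
OMO purchase (from banks) £435 billion: just an asset swap on bank balance sheets → 0.
Currency withdrawal £288 billion: bank balance sheets shrink → −£288B.
Net: −231 + 0 + 0 − 288 = -£519 billion.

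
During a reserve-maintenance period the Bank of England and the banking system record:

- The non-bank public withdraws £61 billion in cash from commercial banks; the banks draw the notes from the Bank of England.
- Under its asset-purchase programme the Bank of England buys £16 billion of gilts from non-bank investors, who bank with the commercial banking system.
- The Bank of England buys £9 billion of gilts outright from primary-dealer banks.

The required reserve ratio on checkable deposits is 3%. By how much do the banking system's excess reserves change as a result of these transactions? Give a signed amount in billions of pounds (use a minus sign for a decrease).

Currency withdrawal £61 billion: reserves −£61B, deposits −£61B.
Asset purchase (from non-banks) £16 billion: reserves +£16B, deposits +£16B.
OMO purchase (from banks) £9 billion: reserves +£9B, deposits 0.
Totals: Δreserves = −£36B, Δdeposits = −£45B.
Δrequired reserves = 3% × −£45B = −£1.35B.
Δexcess reserves = Δreserves − Δrequired = −£36B − (−£1.35B) = -£34.65 billion.

-£34.65 billion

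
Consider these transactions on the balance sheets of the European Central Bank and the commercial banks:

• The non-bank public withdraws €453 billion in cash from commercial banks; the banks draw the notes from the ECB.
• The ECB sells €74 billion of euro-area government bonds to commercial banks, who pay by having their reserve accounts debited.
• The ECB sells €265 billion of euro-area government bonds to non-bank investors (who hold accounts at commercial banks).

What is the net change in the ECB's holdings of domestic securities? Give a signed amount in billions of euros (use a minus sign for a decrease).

-€339 billion

ECB balance sheet:
  Assets:      Securities −€339B
  Liabilities: Bank reserves −€792B, Currency in circulation +€453B
So the change in the ECB's holdings of domestic securities is -€339 billion.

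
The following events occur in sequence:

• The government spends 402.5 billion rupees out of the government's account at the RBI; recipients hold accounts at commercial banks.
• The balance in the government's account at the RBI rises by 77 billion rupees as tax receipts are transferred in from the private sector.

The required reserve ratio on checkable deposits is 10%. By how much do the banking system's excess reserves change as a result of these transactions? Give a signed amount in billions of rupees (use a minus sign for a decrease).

+292.95 billion

Government spending 402.5 billion rupees: reserves +402.5B, deposits +402.5B.
Government account inflow 77 billion rupees: reserves −77B, deposits −77B.
Totals: Δreserves = +325.5B, Δdeposits = +325.5B.
Δrequired reserves = 10% × +325.5B = +32.55B.
Δexcess reserves = Δreserves − Δrequired = +325.5B − (+32.55B) = +292.95 billion.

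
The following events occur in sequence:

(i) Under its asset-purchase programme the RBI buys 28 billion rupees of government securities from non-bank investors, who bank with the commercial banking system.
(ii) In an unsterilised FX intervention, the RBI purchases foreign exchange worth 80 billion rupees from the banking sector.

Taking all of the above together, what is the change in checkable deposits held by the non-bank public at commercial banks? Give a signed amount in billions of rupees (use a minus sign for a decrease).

RBI balance sheet:
  Assets:      Securities +28B, Foreign assets +80B
  Liabilities: Bank reserves +108B
Commercial banking system:
  Assets:      Reserves at CB +108B, Foreign assets −80B
  Liabilities: Checkable deposits +28B
So the change in checkable deposits held by the non-bank public at commercial banks is +28 billion.

+28 billion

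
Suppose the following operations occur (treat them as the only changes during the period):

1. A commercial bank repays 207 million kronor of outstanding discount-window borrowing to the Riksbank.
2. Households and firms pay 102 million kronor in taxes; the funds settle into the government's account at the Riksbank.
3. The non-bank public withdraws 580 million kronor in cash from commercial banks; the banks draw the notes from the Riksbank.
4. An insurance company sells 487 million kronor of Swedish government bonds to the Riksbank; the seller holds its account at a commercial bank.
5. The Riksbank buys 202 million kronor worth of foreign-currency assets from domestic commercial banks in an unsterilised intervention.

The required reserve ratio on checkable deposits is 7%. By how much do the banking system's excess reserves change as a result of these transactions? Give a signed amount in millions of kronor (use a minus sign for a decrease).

Discount-window repayment 207 million kronor: reserves −207M, deposits 0.
Government account inflow 102 million kronor: reserves −102M, deposits −102M.
Currency withdrawal 580 million kronor: reserves −580M, deposits −580M.
Asset purchase (from non-banks) 487 million kronor: reserves +487M, deposits +487M.
FX purchase 202 million kronor: reserves +202M, deposits 0.
Totals: Δreserves = −200M, Δdeposits = −195M.
Δrequired reserves = 7% × −195M = −13.65M.
Δexcess reserves = Δreserves − Δrequired = −200M − (−13.65M) = -186.35 million.

-186.35 million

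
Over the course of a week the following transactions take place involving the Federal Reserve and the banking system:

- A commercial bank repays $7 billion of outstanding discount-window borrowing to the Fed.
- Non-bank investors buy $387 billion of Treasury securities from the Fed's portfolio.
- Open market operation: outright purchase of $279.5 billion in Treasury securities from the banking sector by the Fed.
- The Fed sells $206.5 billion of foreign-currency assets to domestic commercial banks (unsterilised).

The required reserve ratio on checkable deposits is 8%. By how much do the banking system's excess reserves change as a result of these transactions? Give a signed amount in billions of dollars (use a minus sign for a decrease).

Discount-window repayment $7 billion: reserves −$7B, deposits 0.
Asset sale (to non-banks) $387 billion: reserves −$387B, deposits −$387B.
OMO purchase (from banks) $279.5 billion: reserves +$279.5B, deposits 0.
FX sale $206.5 billion: reserves −$206.5B, deposits 0.
Totals: Δreserves = −$321B, Δdeposits = −$387B.
Δrequired reserves = 8% × −$387B = −$30.96B.
Δexcess reserves = Δreserves − Δrequired = −$321B − (−$30.96B) = -$290.04 billion.

-$290.04 billion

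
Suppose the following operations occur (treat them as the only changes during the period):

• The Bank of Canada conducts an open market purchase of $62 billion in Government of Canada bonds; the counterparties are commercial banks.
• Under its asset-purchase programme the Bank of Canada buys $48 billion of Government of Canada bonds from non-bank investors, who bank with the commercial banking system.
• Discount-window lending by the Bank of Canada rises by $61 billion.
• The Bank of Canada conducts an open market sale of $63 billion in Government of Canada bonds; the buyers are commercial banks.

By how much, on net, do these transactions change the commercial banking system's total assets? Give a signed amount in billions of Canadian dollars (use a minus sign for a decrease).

+$109 billion

Bank of Canada balance sheet:
  Assets:      Securities +$47B, Loans to banks +$61B
  Liabilities: Bank reserves +$108B
Commercial banking system:
  Assets:      Reserves at CB +$108B, Securities +$1B
  Liabilities: Checkable deposits +$48B, Borrowings from CB +$61B
Change in total bank assets = +$109 billion.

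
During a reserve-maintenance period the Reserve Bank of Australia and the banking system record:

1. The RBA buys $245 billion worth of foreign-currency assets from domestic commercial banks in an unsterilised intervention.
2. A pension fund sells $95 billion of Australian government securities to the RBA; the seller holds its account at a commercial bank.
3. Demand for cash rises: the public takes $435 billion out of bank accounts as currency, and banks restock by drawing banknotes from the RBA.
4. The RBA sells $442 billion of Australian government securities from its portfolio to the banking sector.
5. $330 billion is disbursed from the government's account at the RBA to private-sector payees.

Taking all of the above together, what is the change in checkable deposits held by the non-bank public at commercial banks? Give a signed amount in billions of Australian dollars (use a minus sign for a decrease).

-$10 billion

FX purchase $245 billion: the counterparty is a bank, so public deposits are unchanged → 0.
Asset purchase (from non-banks) $95 billion: non-bank counterparties' bank balances rise → +$95B.
Currency withdrawal $435 billion: non-bank counterparties' bank balances fall → −$435B.
OMO sale (to banks) $442 billion: the counterparty is a bank, so public deposits are unchanged → 0.
Government spending $330 billion: non-bank counterparties' bank balances rise → +$330B.
Net: 0 + 95 − 435 + 0 + 330 = -$10 billion.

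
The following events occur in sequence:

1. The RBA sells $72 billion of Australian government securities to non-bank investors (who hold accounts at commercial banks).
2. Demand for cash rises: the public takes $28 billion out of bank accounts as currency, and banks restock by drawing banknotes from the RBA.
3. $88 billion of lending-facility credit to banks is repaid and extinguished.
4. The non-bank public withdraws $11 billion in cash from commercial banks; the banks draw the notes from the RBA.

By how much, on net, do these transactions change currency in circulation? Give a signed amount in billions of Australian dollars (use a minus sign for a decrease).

+$39 billion

RBA balance sheet:
  Assets:      Securities −$72B, Loans to banks −$88B
  Liabilities: Bank reserves −$199B, Currency in circulation +$39B
So the change in currency in circulation is +$39 billion.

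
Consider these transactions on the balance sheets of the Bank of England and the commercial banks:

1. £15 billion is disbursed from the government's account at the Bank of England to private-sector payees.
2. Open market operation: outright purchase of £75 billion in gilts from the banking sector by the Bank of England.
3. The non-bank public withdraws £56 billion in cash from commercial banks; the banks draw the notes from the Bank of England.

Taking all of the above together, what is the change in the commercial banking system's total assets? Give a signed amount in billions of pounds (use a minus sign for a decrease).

Bank of England balance sheet:
  Assets:      Securities +£75B
  Liabilities: Bank reserves +£34B, Currency in circulation +£56B, Government deposits −£15B
Commercial banking system:
  Assets:      Reserves at CB +£34B, Securities −£75B
  Liabilities: Checkable deposits −£41B
Change in total bank assets = -£41 billion.

-£41 billion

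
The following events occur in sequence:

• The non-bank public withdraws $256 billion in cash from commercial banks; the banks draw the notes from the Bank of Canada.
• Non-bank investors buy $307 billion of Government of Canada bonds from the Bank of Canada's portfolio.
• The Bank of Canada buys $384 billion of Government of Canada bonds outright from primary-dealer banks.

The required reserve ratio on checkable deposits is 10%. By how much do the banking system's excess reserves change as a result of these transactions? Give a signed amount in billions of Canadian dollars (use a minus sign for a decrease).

Currency withdrawal $256 billion: reserves −$256B, deposits −$256B.
Asset sale (to non-banks) $307 billion: reserves −$307B, deposits −$307B.
OMO purchase (from banks) $384 billion: reserves +$384B, deposits 0.
Totals: Δreserves = −$179B, Δdeposits = −$563B.
Δrequired reserves = 10% × −$563B = −$56.3B.
Δexcess reserves = Δreserves − Δrequired = −$179B − (−$56.3B) = -$122.7 billion.

-$122.7 billion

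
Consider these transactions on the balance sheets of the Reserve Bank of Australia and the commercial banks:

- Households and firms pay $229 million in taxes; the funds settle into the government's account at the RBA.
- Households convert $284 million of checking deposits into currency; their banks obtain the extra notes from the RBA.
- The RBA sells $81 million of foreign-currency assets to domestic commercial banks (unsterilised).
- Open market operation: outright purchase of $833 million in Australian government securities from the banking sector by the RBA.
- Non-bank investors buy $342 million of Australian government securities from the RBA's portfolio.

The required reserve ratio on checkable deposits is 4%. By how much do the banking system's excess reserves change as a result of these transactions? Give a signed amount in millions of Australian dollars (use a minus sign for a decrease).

-$68.8 million

Government account inflow $229 million: reserves −$229M, deposits −$229M.
Currency withdrawal $284 million: reserves −$284M, deposits −$284M.
FX sale $81 million: reserves −$81M, deposits 0.
OMO purchase (from banks) $833 million: reserves +$833M, deposits 0.
Asset sale (to non-banks) $342 million: reserves −$342M, deposits −$342M.
Totals: Δreserves = −$103M, Δdeposits = −$855M.
Δrequired reserves = 4% × −$855M = −$34.2M.
Δexcess reserves = Δreserves − Δrequired = −$103M − (−$34.2M) = -$68.8 million.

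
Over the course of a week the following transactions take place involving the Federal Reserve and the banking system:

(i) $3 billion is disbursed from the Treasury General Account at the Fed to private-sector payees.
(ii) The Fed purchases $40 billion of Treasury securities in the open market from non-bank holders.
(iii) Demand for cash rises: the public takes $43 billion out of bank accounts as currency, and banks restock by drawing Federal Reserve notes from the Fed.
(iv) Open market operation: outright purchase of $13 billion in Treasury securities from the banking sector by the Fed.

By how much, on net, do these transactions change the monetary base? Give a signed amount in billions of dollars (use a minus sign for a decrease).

+$56 billion

Government spending $3 billion: a non-base liability converts back to reserves → +$3B.
Asset purchase (from non-banks) $40 billion: Fed balance sheet expands → +$40B.
Currency withdrawal $43 billion: just a shift between currency and reserves — both are base money → 0.
OMO purchase (from banks) $13 billion: Fed balance sheet expands → +$13B.
Net: 3 + 40 + 0 + 13 = +$56 billion.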